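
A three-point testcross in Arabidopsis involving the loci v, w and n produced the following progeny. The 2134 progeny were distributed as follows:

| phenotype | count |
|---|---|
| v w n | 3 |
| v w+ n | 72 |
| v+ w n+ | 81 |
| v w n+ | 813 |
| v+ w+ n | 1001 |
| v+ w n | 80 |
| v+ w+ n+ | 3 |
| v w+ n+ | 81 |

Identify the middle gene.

The two most frequent reciprocal classes, v w n+ and v+ w+ n, are the parental types, so the F1 was v w n+ / v+ w+ n.
The two rarest classes, v w n and v+ w+ n+, are the double crossovers. Comparing them with the parentals, only the n allele has switched, so n is the middle locus and the order is w – n – v.

n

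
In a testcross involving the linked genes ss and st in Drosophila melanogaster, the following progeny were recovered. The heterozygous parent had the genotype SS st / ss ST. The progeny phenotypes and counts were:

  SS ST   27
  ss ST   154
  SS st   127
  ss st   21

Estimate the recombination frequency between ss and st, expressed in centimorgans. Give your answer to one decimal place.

14.6 centimorgans

The recombinant classes are SS ST and ss st: 27 + 21 = 48.
Recombination frequency = 48/329 = 0.1459 ≈ 14.6%, i.e. 14.6 centimorgans.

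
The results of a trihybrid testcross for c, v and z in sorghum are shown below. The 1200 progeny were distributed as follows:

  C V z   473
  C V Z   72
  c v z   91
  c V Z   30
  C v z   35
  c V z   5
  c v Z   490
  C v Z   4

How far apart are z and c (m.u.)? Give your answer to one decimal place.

14.3 m.u.

The two most frequent reciprocal classes, c v Z and C V z, are the parental types, so the F1 was c v Z / C V z.
The two rarest classes, C v Z and c V z, are the double crossovers. Comparing them with the parentals, only the c allele has switched, so c is the middle locus and the order is z – c – v.
Crossovers in the z–c interval produce the single-crossover classes c v z and C V Z (91 + 72 = 163) plus the double crossovers (9).
RF(z–c) = (163 + 9) / 1200 = 172/1200 = 0.1433 → 14.3 m.u.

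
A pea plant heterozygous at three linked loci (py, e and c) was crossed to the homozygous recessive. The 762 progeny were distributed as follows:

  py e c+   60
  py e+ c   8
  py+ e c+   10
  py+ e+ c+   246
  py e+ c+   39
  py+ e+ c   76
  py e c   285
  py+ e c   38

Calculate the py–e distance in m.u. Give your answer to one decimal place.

The two most frequent reciprocal classes, py e c and py+ e+ c+, are the parental types, so the F1 was py e c / py+ e+ c+.
The two rarest classes, py e+ c and py+ e c+, are the double crossovers. Comparing them with the parentals, only the e allele has switched, so e is the middle locus and the order is py – e – c.
Crossovers in the py–e interval produce the single-crossover classes py+ e c and py e+ c+ (38 + 39 = 77) plus the double crossovers (18).
RF(py–e) = (77 + 18) / 762 = 95/762 = 0.1247 → 12.5 m.u.

12.5 m.u.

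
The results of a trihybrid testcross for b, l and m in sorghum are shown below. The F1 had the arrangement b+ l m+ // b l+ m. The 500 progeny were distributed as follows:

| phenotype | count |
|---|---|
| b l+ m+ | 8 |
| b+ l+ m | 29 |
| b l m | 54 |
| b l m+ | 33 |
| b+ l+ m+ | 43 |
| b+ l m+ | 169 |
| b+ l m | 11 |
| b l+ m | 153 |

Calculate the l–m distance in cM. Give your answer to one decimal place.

23.2 cM

The two rarest classes, b+ l m and b l+ m+, are the double crossovers. Comparing them with the parentals, only the m allele has switched, so m is the middle locus and the order is b – m – l.
Crossovers in the m–l interval produce the single-crossover classes b+ l+ m+ and b l m (43 + 54 = 97) plus the double crossovers (19).
RF(m–l) = (97 + 19) / 500 = 116/500 = 0.2320 → 23.2 cM.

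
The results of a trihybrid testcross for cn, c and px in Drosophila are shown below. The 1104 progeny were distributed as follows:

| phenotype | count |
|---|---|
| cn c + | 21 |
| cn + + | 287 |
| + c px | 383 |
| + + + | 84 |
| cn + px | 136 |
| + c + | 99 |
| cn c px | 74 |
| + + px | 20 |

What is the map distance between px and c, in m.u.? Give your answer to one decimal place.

25.0 m.u.

The two most frequent reciprocal classes, + c px and cn + +, are the parental types, so the F1 was + c px / cn + +.
The two rarest classes, + + px and cn c +, are the double crossovers. Comparing them with the parentals, only the c allele has switched, so c is the middle locus and the order is cn – c – px.
Crossovers in the c–px interval produce the single-crossover classes + c + and cn + px (99 + 136 = 235) plus the double crossovers (41).
RF(c–px) = (235 + 41) / 1104 = 276/1104 = 0.2500 → 25.0 m.u.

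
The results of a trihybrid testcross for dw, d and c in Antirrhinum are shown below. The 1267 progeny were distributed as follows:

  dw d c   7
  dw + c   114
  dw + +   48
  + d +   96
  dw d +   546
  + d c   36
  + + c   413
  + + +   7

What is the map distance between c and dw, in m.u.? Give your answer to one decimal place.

The two most frequent reciprocal classes, + + c and dw d +, are the parental types, so the F1 was + + c / dw d +.
The two rarest classes, + + + and dw d c, are the double crossovers. Comparing them with the parentals, only the c allele has switched, so c is the middle locus and the order is d – c – dw.
Crossovers in the c–dw interval produce the single-crossover classes dw + c and + d + (114 + 96 = 210) plus the double crossovers (14).
RF(c–dw) = (210 + 14) / 1267 = 224/1267 = 0.1768 → 17.7 m.u.

17.7 m.u.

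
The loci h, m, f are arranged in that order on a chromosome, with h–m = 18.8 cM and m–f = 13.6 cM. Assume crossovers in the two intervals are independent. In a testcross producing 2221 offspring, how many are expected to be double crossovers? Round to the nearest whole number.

Map distances give recombination frequencies of 0.188 and 0.136 for the two intervals.
With no interference, expected double-crossover frequency = 0.188 × 0.136 = 0.02557.
Expected number = 0.02557 × 2221 = 56.79 ≈ 57.

57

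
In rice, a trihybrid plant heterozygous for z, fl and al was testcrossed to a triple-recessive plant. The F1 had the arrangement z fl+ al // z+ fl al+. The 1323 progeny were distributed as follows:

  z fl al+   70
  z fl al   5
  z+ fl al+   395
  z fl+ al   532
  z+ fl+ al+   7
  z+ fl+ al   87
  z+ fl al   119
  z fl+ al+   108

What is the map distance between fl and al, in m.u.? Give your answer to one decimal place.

The two rarest classes, z fl al and z+ fl+ al+, are the double crossovers. Comparing them with the parentals, only the fl allele has switched, so fl is the middle locus and the order is z – fl – al.
Crossovers in the fl–al interval produce the single-crossover classes z fl+ al+ and z+ fl al (108 + 119 = 227) plus the double crossovers (12).
RF(fl–al) = (227 + 12) / 1323 = 239/1323 = 0.1807 → 18.1 m.u.

18.1 m.u.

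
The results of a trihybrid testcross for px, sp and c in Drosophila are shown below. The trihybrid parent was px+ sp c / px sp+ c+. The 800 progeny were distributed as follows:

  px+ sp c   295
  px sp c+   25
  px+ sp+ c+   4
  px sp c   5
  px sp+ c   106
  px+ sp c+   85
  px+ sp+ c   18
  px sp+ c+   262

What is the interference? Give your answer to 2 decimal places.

The two rarest classes, px sp c and px+ sp+ c+, are the double crossovers. Comparing them with the parentals, only the px allele has switched, so px is the middle locus and the order is sp – px – c.
sp–px: (43 + 9)/800 = 0.0650; px–c: (191 + 9)/800 = 0.2500.
Expected DCO frequency = 0.0650 × 0.2500 ≈ 0.01625; observed = 9/800 ≈ 0.01125.
Coefficient of coincidence = 0.01125/0.01625 ≈ 0.69; interference = 1 − 0.69 = 0.31.

0.31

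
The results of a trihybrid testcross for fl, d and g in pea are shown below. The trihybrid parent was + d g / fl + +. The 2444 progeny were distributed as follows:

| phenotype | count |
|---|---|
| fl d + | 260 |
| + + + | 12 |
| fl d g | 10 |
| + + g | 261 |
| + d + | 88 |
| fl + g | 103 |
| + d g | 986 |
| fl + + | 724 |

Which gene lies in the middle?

fl

The two rarest classes, fl d g and + + +, are the double crossovers. Comparing them with the parentals, only the fl allele has switched, so fl is the middle locus and the order is g – fl – d.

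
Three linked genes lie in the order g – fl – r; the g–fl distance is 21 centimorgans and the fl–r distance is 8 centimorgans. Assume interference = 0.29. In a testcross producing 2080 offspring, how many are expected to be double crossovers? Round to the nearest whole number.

25

Map distances give recombination frequencies of 0.210 and 0.080 for the two intervals.
With interference 0.29 (so coincidence = 0.71), expected double-crossover frequency = 0.210 × 0.080 × 0.71 = 0.01193.
Expected number = 0.01193 × 2080 = 24.81 ≈ 25.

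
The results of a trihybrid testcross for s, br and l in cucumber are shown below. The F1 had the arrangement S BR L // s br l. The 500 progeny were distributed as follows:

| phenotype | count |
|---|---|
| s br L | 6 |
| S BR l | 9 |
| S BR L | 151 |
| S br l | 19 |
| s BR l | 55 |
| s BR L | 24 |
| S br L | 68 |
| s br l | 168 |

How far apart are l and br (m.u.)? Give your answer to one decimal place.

27.6 m.u.

The two rarest classes, S BR l and s br L, are the double crossovers. Comparing them with the parentals, only the l allele has switched, so l is the middle locus and the order is s – l – br.
Crossovers in the l–br interval produce the single-crossover classes S br L and s BR l (68 + 55 = 123) plus the double crossovers (15).
RF(l–br) = (123 + 15) / 500 = 138/500 = 0.2760 → 27.6 m.u.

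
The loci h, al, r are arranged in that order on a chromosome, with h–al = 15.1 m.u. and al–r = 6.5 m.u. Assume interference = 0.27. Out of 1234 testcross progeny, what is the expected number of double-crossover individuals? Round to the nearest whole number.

Map distances give recombination frequencies of 0.151 and 0.065 for the two intervals.
With interference 0.27 (so coincidence = 0.73), expected double-crossover frequency = 0.151 × 0.065 × 0.73 = 0.00716.
Expected number = 0.00716 × 1234 = 8.84 ≈ 9.

9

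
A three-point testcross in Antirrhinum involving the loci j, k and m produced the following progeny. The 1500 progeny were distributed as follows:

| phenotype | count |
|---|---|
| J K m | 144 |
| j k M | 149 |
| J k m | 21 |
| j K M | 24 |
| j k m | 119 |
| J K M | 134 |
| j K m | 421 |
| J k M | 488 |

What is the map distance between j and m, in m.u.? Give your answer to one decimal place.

22.5 m.u.

The two most frequent reciprocal classes, j K m and J k M, are the parental types, so the F1 was j K m / J k M.
The two rarest classes, j K M and J k m, are the double crossovers. Comparing them with the parentals, only the m allele has switched, so m is the middle locus and the order is k – m – j.
Crossovers in the m–j interval produce the single-crossover classes J K m and j k M (144 + 149 = 293) plus the double crossovers (45).
RF(m–j) = (293 + 45) / 1500 = 338/1500 = 0.2253 → 22.5 m.u.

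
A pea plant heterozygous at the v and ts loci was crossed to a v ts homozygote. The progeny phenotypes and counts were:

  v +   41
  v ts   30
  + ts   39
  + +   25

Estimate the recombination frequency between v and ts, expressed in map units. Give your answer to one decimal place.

The two most frequent classes, + ts (39) and v + (41), are the parental types, so the F1 was + ts / v +.
The recombinant classes are + + and v ts: 25 + 30 = 55.
Recombination frequency = 55/135 = 0.4074 ≈ 40.7%, i.e. 40.7 map units.

40.7 map units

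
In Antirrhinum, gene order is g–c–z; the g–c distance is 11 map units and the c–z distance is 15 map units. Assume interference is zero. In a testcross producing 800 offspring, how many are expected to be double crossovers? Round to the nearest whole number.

Map distances give recombination frequencies of 0.110 and 0.150 for the two intervals.
With no interference, expected double-crossover frequency = 0.110 × 0.150 = 0.01650.
Expected number = 0.01650 × 800 = 13.20 ≈ 13.

13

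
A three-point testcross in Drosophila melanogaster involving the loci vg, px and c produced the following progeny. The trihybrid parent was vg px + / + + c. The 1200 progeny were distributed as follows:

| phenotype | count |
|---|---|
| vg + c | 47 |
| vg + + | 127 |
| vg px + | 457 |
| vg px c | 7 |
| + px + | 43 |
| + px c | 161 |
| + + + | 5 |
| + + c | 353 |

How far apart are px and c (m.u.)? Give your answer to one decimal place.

The two rarest classes, vg px c and + + +, are the double crossovers. Comparing them with the parentals, only the c allele has switched, so c is the middle locus and the order is px – c – vg.
Crossovers in the px–c interval produce the single-crossover classes vg + + and + px c (127 + 161 = 288) plus the double crossovers (12).
RF(px–c) = (288 + 12) / 1200 = 300/1200 = 0.2500 → 25.0 m.u.

25.0 m.u.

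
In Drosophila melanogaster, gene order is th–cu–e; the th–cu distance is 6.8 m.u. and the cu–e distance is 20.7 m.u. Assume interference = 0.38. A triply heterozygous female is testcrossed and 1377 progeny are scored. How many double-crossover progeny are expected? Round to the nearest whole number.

12

Map distances give recombination frequencies of 0.068 and 0.207 for the two intervals.
With interference 0.38 (so coincidence = 0.62), expected double-crossover frequency = 0.068 × 0.207 × 0.62 = 0.00873.
Expected number = 0.00873 × 1377 = 12.02 ≈ 12.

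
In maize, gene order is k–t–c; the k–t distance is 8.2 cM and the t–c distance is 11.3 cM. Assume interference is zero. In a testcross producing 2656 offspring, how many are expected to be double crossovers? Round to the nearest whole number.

Map distances give recombination frequencies of 0.082 and 0.113 for the two intervals.
With no interference, expected double-crossover frequency = 0.082 × 0.113 = 0.00927.
Expected number = 0.00927 × 2656 = 24.61 ≈ 25.

25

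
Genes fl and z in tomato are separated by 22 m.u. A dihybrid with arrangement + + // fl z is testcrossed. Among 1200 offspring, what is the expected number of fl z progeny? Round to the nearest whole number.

A map distance of 22 m.u. corresponds to a recombination frequency of 0.220.
The F1 is + + / fl z, so fl z is a parental gamete class with expected frequency (1 − r)/2 = 0.780/2 = 0.3900.
Expected number = 0.3900 × 1200 = 468.00 ≈ 468.

468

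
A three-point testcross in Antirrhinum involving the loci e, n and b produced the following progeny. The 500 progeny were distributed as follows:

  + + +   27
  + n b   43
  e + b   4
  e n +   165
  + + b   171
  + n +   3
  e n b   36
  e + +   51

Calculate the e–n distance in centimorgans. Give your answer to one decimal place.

The two most frequent reciprocal classes, e n + and + + b, are the parental types, so the F1 was e n + / + + b.
The two rarest classes, + n + and e + b, are the double crossovers. Comparing them with the parentals, only the e allele has switched, so e is the middle locus and the order is b – e – n.
Crossovers in the e–n interval produce the single-crossover classes e + + and + n b (51 + 43 = 94) plus the double crossovers (7).
RF(e–n) = (94 + 7) / 500 = 101/500 = 0.2020 → 20.2 centimorgans.

20.2 centimorgans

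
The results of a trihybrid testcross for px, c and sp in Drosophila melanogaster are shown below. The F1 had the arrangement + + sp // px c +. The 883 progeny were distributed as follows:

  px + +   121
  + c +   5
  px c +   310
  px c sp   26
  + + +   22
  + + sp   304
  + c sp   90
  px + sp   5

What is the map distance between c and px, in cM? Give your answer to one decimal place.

The two rarest classes, px + sp and + c +, are the double crossovers. Comparing them with the parentals, only the px allele has switched, so px is the middle locus and the order is c – px – sp.
Crossovers in the c–px interval produce the single-crossover classes + c sp and px + + (90 + 121 = 211) plus the double crossovers (10).
RF(c–px) = (211 + 10) / 883 = 221/883 = 0.2503 → 25.0 cM.

25.0 cM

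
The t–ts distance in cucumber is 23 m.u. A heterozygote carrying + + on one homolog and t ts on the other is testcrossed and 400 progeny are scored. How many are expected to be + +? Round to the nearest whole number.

A map distance of 23 m.u. corresponds to a recombination frequency of 0.230.
The F1 is + + / t ts, so + + is a parental gamete class with expected frequency (1 − r)/2 = 0.770/2 = 0.3850.
Expected number = 0.3850 × 400 = 154.00 ≈ 154.

154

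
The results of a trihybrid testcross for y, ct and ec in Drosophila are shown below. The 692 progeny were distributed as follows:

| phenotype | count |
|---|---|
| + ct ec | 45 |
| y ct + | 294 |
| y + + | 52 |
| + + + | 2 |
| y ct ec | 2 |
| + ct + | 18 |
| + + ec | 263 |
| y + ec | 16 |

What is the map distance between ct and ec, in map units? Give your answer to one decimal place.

14.6 map units

The two most frequent reciprocal classes, + + ec and y ct +, are the parental types, so the F1 was + + ec / y ct +.
The two rarest classes, + + + and y ct ec, are the double crossovers. Comparing them with the parentals, only the ec allele has switched, so ec is the middle locus and the order is ct – ec – y.
Crossovers in the ct–ec interval produce the single-crossover classes + ct ec and y + + (45 + 52 = 97) plus the double crossovers (4).
RF(ct–ec) = (97 + 4) / 692 = 101/692 = 0.1460 → 14.6 map units.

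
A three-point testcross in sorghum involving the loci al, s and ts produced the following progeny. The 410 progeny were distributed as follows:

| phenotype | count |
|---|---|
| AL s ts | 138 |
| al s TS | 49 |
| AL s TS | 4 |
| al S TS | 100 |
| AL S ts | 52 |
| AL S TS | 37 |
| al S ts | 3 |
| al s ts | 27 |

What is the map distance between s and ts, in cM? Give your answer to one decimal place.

26.3 cM

The two most frequent reciprocal classes, AL s ts and al S TS, are the parental types, so the F1 was AL s ts / al S TS.
The two rarest classes, AL s TS and al S ts, are the double crossovers. Comparing them with the parentals, only the ts allele has switched, so ts is the middle locus and the order is al – ts – s.
Crossovers in the ts–s interval produce the single-crossover classes AL S ts and al s TS (52 + 49 = 101) plus the double crossovers (7).
RF(ts–s) = (101 + 7) / 410 = 108/410 = 0.2634 → 26.3 cM.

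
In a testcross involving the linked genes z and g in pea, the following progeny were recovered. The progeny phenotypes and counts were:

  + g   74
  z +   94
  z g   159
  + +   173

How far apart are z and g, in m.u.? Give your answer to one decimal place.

The two most frequent classes, + + (173) and z g (159), are the parental types, so the F1 was + + / z g.
The recombinant classes are + g and z +: 74 + 94 = 168.
Recombination frequency = 168/500 = 0.3360 ≈ 33.6%, i.e. 33.6 m.u.

33.6 m.u.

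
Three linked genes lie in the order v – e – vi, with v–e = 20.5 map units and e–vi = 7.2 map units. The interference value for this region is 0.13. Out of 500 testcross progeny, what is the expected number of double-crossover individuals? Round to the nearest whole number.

6

Map distances give recombination frequencies of 0.205 and 0.072 for the two intervals.
With interference 0.13 (so coincidence = 0.87), expected double-crossover frequency = 0.205 × 0.072 × 0.87 = 0.01284.
Expected number = 0.01284 × 500 = 6.42 ≈ 6.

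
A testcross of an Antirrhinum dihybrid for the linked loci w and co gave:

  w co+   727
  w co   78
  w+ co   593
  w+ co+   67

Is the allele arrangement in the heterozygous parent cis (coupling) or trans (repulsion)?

trans

The two most frequent classes are w+ co (593) and w co+ (727); these are the parental (non-recombinant) types.
So the F1 carried w+ co on one chromosome and w co+ on the other — the recessive alleles are on opposite chromosomes (trans / repulsion).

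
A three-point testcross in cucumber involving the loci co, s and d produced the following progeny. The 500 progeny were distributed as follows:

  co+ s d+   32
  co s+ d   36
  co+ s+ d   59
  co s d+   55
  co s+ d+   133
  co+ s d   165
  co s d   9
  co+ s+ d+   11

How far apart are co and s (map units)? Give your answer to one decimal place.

26.8 map units

The two most frequent reciprocal classes, co s+ d+ and co+ s d, are the parental types, so the F1 was co s+ d+ / co+ s d.
The two rarest classes, co+ s+ d+ and co s d, are the double crossovers. Comparing them with the parentals, only the co allele has switched, so co is the middle locus and the order is d – co – s.
Crossovers in the co–s interval produce the single-crossover classes co s d+ and co+ s+ d (55 + 59 = 114) plus the double crossovers (20).
RF(co–s) = (114 + 20) / 500 = 134/500 = 0.2680 → 26.8 map units.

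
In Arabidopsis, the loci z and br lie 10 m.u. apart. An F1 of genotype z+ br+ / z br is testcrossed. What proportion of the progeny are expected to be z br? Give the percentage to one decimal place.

45.0%

A map distance of 10 m.u. corresponds to a recombination frequency of 0.100.
The F1 is z+ br+ / z br, so z br is a parental gamete class with expected frequency (1 − r)/2 = 0.900/2 = 0.4500.
That is 0.4500 = 45.0% of the progeny.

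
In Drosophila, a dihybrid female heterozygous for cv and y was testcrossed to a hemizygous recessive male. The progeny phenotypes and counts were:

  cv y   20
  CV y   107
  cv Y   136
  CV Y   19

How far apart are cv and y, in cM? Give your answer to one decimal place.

13.8 cM

The two most frequent classes, CV y (107) and cv Y (136), are the parental types, so the F1 was CV y / cv Y.
The recombinant classes are CV Y and cv y: 19 + 20 = 39.
Recombination frequency = 39/282 = 0.1383 ≈ 13.8%, i.e. 13.8 cM.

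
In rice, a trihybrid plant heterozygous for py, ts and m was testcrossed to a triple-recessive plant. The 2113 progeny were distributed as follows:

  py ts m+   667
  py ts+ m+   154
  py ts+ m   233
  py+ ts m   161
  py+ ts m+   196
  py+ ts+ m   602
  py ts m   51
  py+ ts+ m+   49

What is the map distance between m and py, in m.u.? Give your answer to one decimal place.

The two most frequent reciprocal classes, py ts m+ and py+ ts+ m, are the parental types, so the F1 was py ts m+ / py+ ts+ m.
The two rarest classes, py ts m and py+ ts+ m+, are the double crossovers. Comparing them with the parentals, only the m allele has switched, so m is the middle locus and the order is py – m – ts.
Crossovers in the py–m interval produce the single-crossover classes py+ ts m+ and py ts+ m (196 + 233 = 429) plus the double crossovers (100).
RF(py–m) = (429 + 100) / 2113 = 529/2113 = 0.2504 → 25.0 m.u.

25.0 m.u.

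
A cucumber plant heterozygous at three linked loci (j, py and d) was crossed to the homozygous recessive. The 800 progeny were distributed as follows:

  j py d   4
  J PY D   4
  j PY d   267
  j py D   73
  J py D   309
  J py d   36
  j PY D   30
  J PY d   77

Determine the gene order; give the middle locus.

py

The two most frequent reciprocal classes, J py D and j PY d, are the parental types, so the F1 was J py D / j PY d.
The two rarest classes, J PY D and j py d, are the double crossovers. Comparing them with the parentals, only the py allele has switched, so py is the middle locus and the order is j – py – d.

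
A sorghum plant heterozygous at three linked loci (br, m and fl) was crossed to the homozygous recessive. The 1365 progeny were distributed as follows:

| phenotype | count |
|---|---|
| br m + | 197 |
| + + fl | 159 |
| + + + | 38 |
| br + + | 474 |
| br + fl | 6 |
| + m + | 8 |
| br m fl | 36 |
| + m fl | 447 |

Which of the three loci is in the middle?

The two most frequent reciprocal classes, br + + and + m fl, are the parental types, so the F1 was br + + / + m fl.
The two rarest classes, br + fl and + m +, are the double crossovers. Comparing them with the parentals, only the fl allele has switched, so fl is the middle locus and the order is m – fl – br.

fl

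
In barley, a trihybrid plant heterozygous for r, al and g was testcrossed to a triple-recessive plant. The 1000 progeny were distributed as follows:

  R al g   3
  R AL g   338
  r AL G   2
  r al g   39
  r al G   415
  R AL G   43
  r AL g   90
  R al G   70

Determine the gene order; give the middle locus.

The two most frequent reciprocal classes, r al G and R AL g, are the parental types, so the F1 was r al G / R AL g.
The two rarest classes, r AL G and R al g, are the double crossovers. Comparing them with the parentals, only the al allele has switched, so al is the middle locus and the order is g – al – r.

al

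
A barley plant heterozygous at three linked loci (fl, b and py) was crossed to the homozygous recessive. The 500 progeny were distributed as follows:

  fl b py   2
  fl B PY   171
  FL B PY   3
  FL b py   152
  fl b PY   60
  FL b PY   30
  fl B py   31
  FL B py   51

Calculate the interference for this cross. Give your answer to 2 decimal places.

The two most frequent reciprocal classes, FL b py and fl B PY, are the parental types, so the F1 was FL b py / fl B PY.
The two rarest classes, fl b py and FL B PY, are the double crossovers. Comparing them with the parentals, only the fl allele has switched, so fl is the middle locus and the order is b – fl – py.
b–fl: (111 + 5)/500 = 0.2320; fl–py: (61 + 5)/500 = 0.1320.
Expected DCO frequency = 0.2320 × 0.1320 ≈ 0.03062; observed = 5/500 ≈ 0.01000.
Coefficient of coincidence = 0.01000/0.03062 ≈ 0.33; interference = 1 − 0.33 = 0.67.

0.67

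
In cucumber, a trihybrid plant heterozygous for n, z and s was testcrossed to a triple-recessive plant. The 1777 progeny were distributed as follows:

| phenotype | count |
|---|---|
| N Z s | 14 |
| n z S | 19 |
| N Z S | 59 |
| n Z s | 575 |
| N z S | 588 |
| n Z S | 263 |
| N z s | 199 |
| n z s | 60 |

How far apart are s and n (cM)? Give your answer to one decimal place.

The two most frequent reciprocal classes, n Z s and N z S, are the parental types, so the F1 was n Z s / N z S.
The two rarest classes, N Z s and n z S, are the double crossovers. Comparing them with the parentals, only the n allele has switched, so n is the middle locus and the order is s – n – z.
Crossovers in the s–n interval produce the single-crossover classes n Z S and N z s (263 + 199 = 462) plus the double crossovers (33).
RF(s–n) = (462 + 33) / 1777 = 495/1777 = 0.2786 → 27.9 cM.

27.9 cM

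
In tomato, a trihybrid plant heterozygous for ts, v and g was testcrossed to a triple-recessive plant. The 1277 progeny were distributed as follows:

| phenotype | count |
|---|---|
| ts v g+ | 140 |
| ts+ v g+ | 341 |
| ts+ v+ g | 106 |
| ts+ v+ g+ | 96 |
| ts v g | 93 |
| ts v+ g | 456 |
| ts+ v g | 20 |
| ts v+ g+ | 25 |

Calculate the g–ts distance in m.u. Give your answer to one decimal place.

The two most frequent reciprocal classes, ts+ v g+ and ts v+ g, are the parental types, so the F1 was ts+ v g+ / ts v+ g.
The two rarest classes, ts+ v g and ts v+ g+, are the double crossovers. Comparing them with the parentals, only the g allele has switched, so g is the middle locus and the order is ts – g – v.
Crossovers in the ts–g interval produce the single-crossover classes ts v g+ and ts+ v+ g (140 + 106 = 246) plus the double crossovers (45).
RF(ts–g) = (246 + 45) / 1277 = 291/1277 = 0.2279 → 22.8 m.u.

22.8 m.u.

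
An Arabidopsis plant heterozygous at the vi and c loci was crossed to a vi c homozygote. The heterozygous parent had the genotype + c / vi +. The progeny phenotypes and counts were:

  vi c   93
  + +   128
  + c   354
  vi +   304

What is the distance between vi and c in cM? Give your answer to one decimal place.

25.1 cM

The recombinant classes are + + and vi c: 128 + 93 = 221.
Recombination frequency = 221/879 = 0.2514 ≈ 25.1%, i.e. 25.1 cM.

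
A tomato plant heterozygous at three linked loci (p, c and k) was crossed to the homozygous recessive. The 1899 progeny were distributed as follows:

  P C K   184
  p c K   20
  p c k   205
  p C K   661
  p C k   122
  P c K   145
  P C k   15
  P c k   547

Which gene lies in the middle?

c

The two most frequent reciprocal classes, P c k and p C K, are the parental types, so the F1 was P c k / p C K.
The two rarest classes, P C k and p c K, are the double crossovers. Comparing them with the parentals, only the c allele has switched, so c is the middle locus and the order is k – c – p.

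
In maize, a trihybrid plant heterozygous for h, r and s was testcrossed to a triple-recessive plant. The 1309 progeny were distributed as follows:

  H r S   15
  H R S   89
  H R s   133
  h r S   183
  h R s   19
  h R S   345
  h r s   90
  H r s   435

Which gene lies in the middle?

s

The two most frequent reciprocal classes, h R S and H r s, are the parental types, so the F1 was h R S / H r s.
The two rarest classes, h R s and H r S, are the double crossovers. Comparing them with the parentals, only the s allele has switched, so s is the middle locus and the order is h – s – r.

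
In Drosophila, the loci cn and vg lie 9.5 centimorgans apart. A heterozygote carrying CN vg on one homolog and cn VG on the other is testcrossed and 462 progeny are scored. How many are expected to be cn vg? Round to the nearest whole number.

22

A map distance of 9.5 centimorgans corresponds to a recombination frequency of 0.095.
The F1 is CN vg / cn VG, so cn vg is a recombinant gamete class with expected frequency r/2 = 0.095/2 = 0.0475.
Expected number = 0.0475 × 462 = 21.95 ≈ 22.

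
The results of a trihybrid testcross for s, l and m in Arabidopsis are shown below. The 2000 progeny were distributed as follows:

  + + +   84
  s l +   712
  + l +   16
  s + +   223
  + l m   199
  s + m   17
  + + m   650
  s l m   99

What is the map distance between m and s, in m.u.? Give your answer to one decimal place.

10.8 m.u.

The two most frequent reciprocal classes, + + m and s l +, are the parental types, so the F1 was + + m / s l +.
The two rarest classes, s + m and + l +, are the double crossovers. Comparing them with the parentals, only the s allele has switched, so s is the middle locus and the order is m – s – l.
Crossovers in the m–s interval produce the single-crossover classes + + + and s l m (84 + 99 = 183) plus the double crossovers (33).
RF(m–s) = (183 + 33) / 2000 = 216/2000 = 0.1080 → 10.8 m.u.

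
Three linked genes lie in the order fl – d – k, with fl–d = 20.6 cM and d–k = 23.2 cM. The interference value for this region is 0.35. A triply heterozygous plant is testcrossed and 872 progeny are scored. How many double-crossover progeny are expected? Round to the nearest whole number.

Map distances give recombination frequencies of 0.206 and 0.232 for the two intervals.
With interference 0.35 (so coincidence = 0.65), expected double-crossover frequency = 0.206 × 0.232 × 0.65 = 0.03106.
Expected number = 0.03106 × 872 = 27.09 ≈ 27.

27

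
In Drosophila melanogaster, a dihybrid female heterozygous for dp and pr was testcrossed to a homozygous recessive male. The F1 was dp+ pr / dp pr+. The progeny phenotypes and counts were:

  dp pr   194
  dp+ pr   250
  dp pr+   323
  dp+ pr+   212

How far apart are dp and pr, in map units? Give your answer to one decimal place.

41.5 map units

The recombinant classes are dp+ pr+ and dp pr: 212 + 194 = 406.
Recombination frequency = 406/979 = 0.4147 ≈ 41.5%, i.e. 41.5 map units.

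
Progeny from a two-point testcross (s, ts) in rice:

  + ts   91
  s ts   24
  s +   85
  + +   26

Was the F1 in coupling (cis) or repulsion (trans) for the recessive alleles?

trans

The two most frequent classes are + ts (91) and s + (85); these are the parental (non-recombinant) types.
So the F1 carried + ts on one chromosome and s + on the other — the recessive alleles are on opposite chromosomes (trans / repulsion).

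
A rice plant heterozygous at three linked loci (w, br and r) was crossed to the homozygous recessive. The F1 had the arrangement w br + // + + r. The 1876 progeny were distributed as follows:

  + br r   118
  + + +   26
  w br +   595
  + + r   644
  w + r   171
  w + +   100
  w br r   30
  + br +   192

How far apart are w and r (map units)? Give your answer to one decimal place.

22.3 map units

The two rarest classes, w br r and + + +, are the double crossovers. Comparing them with the parentals, only the r allele has switched, so r is the middle locus and the order is w – r – br.
Crossovers in the w–r interval produce the single-crossover classes + br + and w + r (192 + 171 = 363) plus the double crossovers (56).
RF(w–r) = (363 + 56) / 1876 = 419/1876 = 0.2233 → 22.3 map units.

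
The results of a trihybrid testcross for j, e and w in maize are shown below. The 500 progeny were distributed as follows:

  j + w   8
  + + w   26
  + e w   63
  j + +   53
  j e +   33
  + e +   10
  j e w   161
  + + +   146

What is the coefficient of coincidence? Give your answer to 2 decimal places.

The two most frequent reciprocal classes, j e w and + + +, are the parental types, so the F1 was j e w / + + +.
The two rarest classes, j + w and + e +, are the double crossovers. Comparing them with the parentals, only the e allele has switched, so e is the middle locus and the order is j – e – w.
j–e: (116 + 18)/500 = 0.2680; e–w: (59 + 18)/500 = 0.1540.
Expected DCO frequency = 0.2680 × 0.1540 ≈ 0.04127; observed = 18/500 ≈ 0.03600.
Coefficient of coincidence = 0.03600/0.04127 ≈ 0.87.

0.87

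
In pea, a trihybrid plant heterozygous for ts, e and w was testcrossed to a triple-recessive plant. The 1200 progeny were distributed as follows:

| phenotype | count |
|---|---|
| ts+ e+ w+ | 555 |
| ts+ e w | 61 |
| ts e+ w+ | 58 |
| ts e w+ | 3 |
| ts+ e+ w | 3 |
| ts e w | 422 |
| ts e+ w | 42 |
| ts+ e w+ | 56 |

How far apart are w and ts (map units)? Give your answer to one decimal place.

The two most frequent reciprocal classes, ts+ e+ w+ and ts e w, are the parental types, so the F1 was ts+ e+ w+ / ts e w.
The two rarest classes, ts+ e+ w and ts e w+, are the double crossovers. Comparing them with the parentals, only the w allele has switched, so w is the middle locus and the order is e – w – ts.
Crossovers in the w–ts interval produce the single-crossover classes ts e+ w+ and ts+ e w (58 + 61 = 119) plus the double crossovers (6).
RF(w–ts) = (119 + 6) / 1200 = 125/1200 = 0.1042 → 10.4 map units.

10.4 map units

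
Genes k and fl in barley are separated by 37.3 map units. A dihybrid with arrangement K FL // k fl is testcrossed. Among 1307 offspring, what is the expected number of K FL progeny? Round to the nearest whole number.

A map distance of 37.3 map units corresponds to a recombination frequency of 0.373.
The F1 is K FL / k fl, so K FL is a parental gamete class with expected frequency (1 − r)/2 = 0.627/2 = 0.3135.
Expected number = 0.3135 × 1307 = 409.74 ≈ 410.

410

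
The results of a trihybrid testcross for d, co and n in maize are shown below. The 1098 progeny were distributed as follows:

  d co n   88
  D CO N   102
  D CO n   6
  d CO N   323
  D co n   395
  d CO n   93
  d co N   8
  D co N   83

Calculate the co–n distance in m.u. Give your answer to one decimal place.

17.3 m.u.

The two most frequent reciprocal classes, D co n and d CO N, are the parental types, so the F1 was D co n / d CO N.
The two rarest classes, D CO n and d co N, are the double crossovers. Comparing them with the parentals, only the co allele has switched, so co is the middle locus and the order is n – co – d.
Crossovers in the n–co interval produce the single-crossover classes D co N and d CO n (83 + 93 = 176) plus the double crossovers (14).
RF(n–co) = (176 + 14) / 1098 = 190/1098 = 0.1730 → 17.3 m.u.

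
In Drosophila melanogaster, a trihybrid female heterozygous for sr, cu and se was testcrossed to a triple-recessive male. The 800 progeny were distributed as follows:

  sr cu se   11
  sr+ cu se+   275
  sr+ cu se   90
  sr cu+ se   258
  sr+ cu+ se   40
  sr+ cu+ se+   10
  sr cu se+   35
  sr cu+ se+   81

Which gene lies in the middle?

The two most frequent reciprocal classes, sr cu+ se and sr+ cu se+, are the parental types, so the F1 was sr cu+ se / sr+ cu se+.
The two rarest classes, sr cu se and sr+ cu+ se+, are the double crossovers. Comparing them with the parentals, only the cu allele has switched, so cu is the middle locus and the order is se – cu – sr.

cu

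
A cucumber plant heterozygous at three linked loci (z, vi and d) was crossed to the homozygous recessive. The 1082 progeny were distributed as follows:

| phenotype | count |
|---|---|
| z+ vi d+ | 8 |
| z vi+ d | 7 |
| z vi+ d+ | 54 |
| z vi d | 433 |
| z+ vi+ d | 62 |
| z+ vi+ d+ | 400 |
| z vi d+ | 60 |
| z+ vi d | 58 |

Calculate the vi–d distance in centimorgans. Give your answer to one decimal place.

12.7 centimorgans

The two most frequent reciprocal classes, z+ vi+ d+ and z vi d, are the parental types, so the F1 was z+ vi+ d+ / z vi d.
The two rarest classes, z+ vi d+ and z vi+ d, are the double crossovers. Comparing them with the parentals, only the vi allele has switched, so vi is the middle locus and the order is d – vi – z.
Crossovers in the d–vi interval produce the single-crossover classes z+ vi+ d and z vi d+ (62 + 60 = 122) plus the double crossovers (15).
RF(d–vi) = (122 + 15) / 1082 = 137/1082 = 0.1266 → 12.7 centimorgans.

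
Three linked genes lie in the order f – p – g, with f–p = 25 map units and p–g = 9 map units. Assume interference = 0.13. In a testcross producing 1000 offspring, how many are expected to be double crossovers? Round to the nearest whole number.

20

Map distances give recombination frequencies of 0.250 and 0.090 for the two intervals.
With interference 0.13 (so coincidence = 0.87), expected double-crossover frequency = 0.250 × 0.090 × 0.87 = 0.01957.
Expected number = 0.01957 × 1000 = 19.57 ≈ 20.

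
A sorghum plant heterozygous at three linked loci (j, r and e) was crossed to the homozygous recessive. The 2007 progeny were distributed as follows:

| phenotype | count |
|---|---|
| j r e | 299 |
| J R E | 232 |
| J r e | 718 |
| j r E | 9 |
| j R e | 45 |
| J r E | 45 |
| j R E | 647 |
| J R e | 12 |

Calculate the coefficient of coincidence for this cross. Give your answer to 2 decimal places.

0.69

The two most frequent reciprocal classes, J r e and j R E, are the parental types, so the F1 was J r e / j R E.
The two rarest classes, J R e and j r E, are the double crossovers. Comparing them with the parentals, only the r allele has switched, so r is the middle locus and the order is j – r – e.
j–r: (531 + 21)/2007 = 0.2750; r–e: (90 + 21)/2007 = 0.0553.
Expected DCO frequency = 0.2750 × 0.0553 ≈ 0.01521; observed = 21/2007 ≈ 0.01046.
Coefficient of coincidence = 0.01046/0.01521 ≈ 0.69.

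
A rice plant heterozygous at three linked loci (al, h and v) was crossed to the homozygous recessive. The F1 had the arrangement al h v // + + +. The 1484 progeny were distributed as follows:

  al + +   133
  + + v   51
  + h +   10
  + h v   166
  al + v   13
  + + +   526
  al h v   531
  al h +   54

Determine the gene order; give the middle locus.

The two rarest classes, al + v and + h +, are the double crossovers. Comparing them with the parentals, only the h allele has switched, so h is the middle locus and the order is al – h – v.

h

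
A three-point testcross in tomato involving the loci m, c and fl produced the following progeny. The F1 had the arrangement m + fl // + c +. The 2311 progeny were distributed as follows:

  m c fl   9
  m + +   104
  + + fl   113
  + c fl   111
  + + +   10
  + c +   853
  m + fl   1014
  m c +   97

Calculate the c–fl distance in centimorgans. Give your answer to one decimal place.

10.1 centimorgans

The two rarest classes, m c fl and + + +, are the double crossovers. Comparing them with the parentals, only the c allele has switched, so c is the middle locus and the order is m – c – fl.
Crossovers in the c–fl interval produce the single-crossover classes m + + and + c fl (104 + 111 = 215) plus the double crossovers (19).
RF(c–fl) = (215 + 19) / 2311 = 234/2311 = 0.1013 → 10.1 centimorgans.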